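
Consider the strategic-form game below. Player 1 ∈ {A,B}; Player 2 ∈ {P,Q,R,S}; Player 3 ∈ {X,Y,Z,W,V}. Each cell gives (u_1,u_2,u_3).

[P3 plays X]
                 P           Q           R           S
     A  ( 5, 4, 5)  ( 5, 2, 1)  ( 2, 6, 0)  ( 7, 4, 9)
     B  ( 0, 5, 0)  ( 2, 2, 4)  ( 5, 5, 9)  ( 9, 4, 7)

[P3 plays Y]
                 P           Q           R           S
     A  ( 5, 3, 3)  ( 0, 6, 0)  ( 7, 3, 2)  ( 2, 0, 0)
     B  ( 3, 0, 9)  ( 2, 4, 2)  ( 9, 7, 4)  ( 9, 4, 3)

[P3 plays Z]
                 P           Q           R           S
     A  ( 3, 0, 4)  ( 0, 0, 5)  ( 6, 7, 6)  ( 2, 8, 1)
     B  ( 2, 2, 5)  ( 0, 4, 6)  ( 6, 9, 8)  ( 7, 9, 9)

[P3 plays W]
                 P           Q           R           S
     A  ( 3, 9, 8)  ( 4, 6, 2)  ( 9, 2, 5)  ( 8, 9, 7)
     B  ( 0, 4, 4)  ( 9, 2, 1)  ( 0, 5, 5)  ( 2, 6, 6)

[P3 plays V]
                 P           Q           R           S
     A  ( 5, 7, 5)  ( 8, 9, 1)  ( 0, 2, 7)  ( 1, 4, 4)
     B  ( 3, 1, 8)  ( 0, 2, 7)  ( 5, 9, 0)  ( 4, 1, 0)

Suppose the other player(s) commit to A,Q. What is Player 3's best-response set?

P3 best: {Z}

u_3(X vs A,Q) = 1
u_3(Y vs A,Q) = 0
u_3(Z vs A,Q) = 5
u_3(W vs A,Q) = 2
u_3(V vs A,Q) = 1
max payoff 5 at {Z}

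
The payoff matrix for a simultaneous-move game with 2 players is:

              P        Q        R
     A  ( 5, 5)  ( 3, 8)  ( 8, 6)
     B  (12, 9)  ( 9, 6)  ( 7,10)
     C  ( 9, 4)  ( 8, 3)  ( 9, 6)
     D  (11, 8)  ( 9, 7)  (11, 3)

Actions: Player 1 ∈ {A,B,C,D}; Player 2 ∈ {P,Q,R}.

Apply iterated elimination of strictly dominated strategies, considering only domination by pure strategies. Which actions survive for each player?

Survivors P1:{B,D} P2:{P,R}

P1 drop A (C beats it: P:9>5 Q:8>3 R:9>8)
P1 drop C (D beats it: P:11>9 Q:9>8 R:11>9)
P2 drop Q (P beats it: B:9>6 D:8>7)
P1→{B,D} P2→{P,R}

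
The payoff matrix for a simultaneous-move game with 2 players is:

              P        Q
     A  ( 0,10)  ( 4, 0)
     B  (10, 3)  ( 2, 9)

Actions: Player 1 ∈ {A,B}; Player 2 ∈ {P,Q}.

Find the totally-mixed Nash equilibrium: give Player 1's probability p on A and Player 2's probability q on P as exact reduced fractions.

(p,q) = (3/8, 1/6)

P1 indiff ⇒ q·0+(1-q)·4 = q·10+(1-q)·2 ⇒ q(-10) = (1-q)(-2) ⇒ q = 1/6
P2 indiff ⇒ p·10+(1-p)·3 = p·0+(1-p)·9 ⇒ p(10) = (1-p)(6) ⇒ p = 3/8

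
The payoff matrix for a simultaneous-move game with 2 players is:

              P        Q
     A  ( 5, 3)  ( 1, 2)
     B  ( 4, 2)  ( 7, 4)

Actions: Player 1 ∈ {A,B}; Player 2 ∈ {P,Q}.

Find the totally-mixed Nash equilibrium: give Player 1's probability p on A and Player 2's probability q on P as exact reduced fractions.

(p,q) = (2/3, 6/7)

P1 indiff ⇒ q·5+(1-q)·1 = q·4+(1-q)·7 ⇒ q(1) = (1-q)(6) ⇒ q = 6/7
P2 indiff ⇒ p·3+(1-p)·2 = p·2+(1-p)·4 ⇒ p(1) = (1-p)(2) ⇒ p = 2/3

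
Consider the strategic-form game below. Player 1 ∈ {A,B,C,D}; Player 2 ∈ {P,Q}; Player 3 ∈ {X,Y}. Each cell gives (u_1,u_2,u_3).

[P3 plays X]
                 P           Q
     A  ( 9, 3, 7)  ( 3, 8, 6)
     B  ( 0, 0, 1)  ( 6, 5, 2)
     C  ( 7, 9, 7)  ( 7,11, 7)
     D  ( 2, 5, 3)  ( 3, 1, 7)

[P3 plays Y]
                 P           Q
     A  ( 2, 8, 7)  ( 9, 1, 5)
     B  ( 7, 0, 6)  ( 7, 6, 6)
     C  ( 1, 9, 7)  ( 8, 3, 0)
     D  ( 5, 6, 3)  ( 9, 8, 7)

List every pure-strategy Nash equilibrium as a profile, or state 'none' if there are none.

Nash profiles: (C,Q,X), (D,Q,Y)

(A,P,X): not NE [P2→Q gives 8>3]
(A,P,Y): not NE [P1→B gives 7>2]
(A,Q,X): not NE [P1→C gives 7>3]
(A,Q,Y): not NE [P2→P gives 8>1; P3→X gives 6>5]
(B,P,X): not NE [P1→A gives 9>0; P2→Q gives 5>0; P3→Y gives 6>1]
(B,P,Y): not NE [P2→Q gives 6>0]
(B,Q,X): not NE [P1→C gives 7>6; P3→Y gives 6>2]
(B,Q,Y): not NE [P1→D gives 9>7]
(C,P,X): not NE [P1→A gives 9>7; P2→Q gives 11>9]
(C,P,Y): not NE [P1→B gives 7>1]
(C,Q,X): NE
(C,Q,Y): not NE [P1→D gives 9>8; P2→P gives 9>3; P3→X gives 7>0]
(D,P,X): not NE [P1→A gives 9>2]
(D,P,Y): not NE [P1→B gives 7>5; P2→Q gives 8>6]
(D,Q,X): not NE [P1→C gives 7>3; P2→P gives 5>1]
(D,Q,Y): NE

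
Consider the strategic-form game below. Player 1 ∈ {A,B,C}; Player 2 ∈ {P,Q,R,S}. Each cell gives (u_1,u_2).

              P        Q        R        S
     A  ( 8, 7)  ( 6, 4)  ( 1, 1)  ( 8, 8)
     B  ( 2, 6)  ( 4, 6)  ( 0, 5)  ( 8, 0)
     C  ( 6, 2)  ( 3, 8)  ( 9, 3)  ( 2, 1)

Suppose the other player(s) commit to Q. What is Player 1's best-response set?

P1 best: {A}

u_1(A vs Q) = 6
u_1(B vs Q) = 4
u_1(C vs Q) = 3
max payoff 6 at {A}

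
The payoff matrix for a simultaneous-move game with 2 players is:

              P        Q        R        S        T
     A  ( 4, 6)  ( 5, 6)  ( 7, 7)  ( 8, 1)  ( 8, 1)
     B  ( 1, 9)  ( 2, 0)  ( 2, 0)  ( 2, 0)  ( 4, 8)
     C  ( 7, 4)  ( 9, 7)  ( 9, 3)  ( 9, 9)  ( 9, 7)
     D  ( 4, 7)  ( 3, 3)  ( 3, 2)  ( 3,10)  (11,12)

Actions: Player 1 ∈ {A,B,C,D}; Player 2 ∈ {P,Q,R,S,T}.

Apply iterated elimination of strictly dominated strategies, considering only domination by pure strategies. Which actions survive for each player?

P1 drop A (C beats it: P:7>4 Q:9>5 R:9>7 S:9>8 T:9>8)
P1 drop B (C beats it: P:7>1 Q:9>2 R:9>2 S:9>2 T:9>4)
P2 drop P (S beats it: C:9>4 D:10>7)
P2 drop Q (S beats it: C:9>7 D:10>3)
P2 drop R (S beats it: C:9>3 D:10>2)
P1→{C,D} P2→{S,T}

IESDS → P1:{C,D} P2:{S,T}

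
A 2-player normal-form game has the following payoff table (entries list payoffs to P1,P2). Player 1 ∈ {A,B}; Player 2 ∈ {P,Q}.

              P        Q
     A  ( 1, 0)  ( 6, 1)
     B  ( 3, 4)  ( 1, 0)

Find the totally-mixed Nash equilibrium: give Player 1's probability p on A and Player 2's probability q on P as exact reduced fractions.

p=4/5, q=5/7

P1 indiff ⇒ q·1+(1-q)·6 = q·3+(1-q)·1 ⇒ q(-2) = (1-q)(-5) ⇒ q = 5/7
P2 indiff ⇒ p·0+(1-p)·4 = p·1+(1-p)·0 ⇒ p(-1) = (1-p)(-4) ⇒ p = 4/5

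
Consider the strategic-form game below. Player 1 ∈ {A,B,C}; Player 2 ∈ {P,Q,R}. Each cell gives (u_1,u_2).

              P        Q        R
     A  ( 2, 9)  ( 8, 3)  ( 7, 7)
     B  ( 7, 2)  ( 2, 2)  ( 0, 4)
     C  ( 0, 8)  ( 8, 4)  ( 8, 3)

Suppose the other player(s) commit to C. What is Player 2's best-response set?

u_2(P vs C) = 8
u_2(Q vs C) = 4
u_2(R vs C) = 3
max payoff 8 at {P}

BR_2 = {P}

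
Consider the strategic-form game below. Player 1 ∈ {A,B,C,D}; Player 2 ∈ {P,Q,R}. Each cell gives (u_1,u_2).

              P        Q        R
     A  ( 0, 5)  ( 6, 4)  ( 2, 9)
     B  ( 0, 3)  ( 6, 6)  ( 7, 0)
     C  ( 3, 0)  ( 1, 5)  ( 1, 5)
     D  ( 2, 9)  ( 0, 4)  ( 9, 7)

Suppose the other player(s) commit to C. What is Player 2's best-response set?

P2 best: {Q,R}

u_2(P vs C) = 0
u_2(Q vs C) = 5
u_2(R vs C) = 5
max payoff 5 at {Q,R}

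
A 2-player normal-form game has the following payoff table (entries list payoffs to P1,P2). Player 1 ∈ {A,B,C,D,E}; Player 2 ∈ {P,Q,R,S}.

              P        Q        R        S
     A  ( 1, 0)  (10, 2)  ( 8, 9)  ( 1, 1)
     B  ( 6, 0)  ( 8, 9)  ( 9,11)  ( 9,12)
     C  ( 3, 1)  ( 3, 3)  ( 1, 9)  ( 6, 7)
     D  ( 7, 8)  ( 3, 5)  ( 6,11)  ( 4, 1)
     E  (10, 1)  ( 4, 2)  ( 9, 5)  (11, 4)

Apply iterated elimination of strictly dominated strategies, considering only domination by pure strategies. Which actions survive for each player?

IESDS → P1:{B,E} P2:{R,S}

P1 drop C (B beats it: P:6>3 Q:8>3 R:9>1 S:9>6)
P1 drop D (E beats it: P:10>7 Q:4>3 R:9>6 S:11>4)
P2 drop P (Q beats it: A:2>0 B:9>0 E:2>1)
P2 drop Q (R beats it: A:9>2 B:11>9 E:5>2)
P1 drop A (B beats it: R:9>8 S:9>1)
P1→{B,E} P2→{R,S}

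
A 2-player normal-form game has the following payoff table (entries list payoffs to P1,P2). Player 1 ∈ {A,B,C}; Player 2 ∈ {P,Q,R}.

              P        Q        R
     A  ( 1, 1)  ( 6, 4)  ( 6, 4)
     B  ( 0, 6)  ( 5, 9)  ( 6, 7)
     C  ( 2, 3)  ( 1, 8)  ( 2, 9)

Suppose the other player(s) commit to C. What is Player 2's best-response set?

u_2(P vs C) = 3
u_2(Q vs C) = 8
u_2(R vs C) = 9
max payoff 9 at {R}

BR_2 = {R}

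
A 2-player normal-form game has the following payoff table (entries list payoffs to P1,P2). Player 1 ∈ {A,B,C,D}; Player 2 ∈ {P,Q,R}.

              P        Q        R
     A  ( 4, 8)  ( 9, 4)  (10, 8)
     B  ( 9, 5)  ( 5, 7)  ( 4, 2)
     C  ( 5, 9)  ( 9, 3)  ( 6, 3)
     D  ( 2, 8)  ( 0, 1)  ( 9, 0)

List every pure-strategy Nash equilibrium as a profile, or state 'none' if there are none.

(A,P): not NE [P1→B gives 9>4]
(A,Q): not NE [P2→R gives 8>4]
(A,R): NE
(B,P): not NE [P2→Q gives 7>5]
(B,Q): not NE [P1→C gives 9>5]
(B,R): not NE [P1→A gives 10>4; P2→Q gives 7>2]
(C,P): not NE [P1→B gives 9>5]
(C,Q): not NE [P2→P gives 9>3]
(C,R): not NE [P1→A gives 10>6; P2→P gives 9>3]
(D,P): not NE [P1→B gives 9>2]
(D,Q): not NE [P1→C gives 9>0; P2→P gives 8>1]
(D,R): not NE [P1→A gives 10>9; P2→P gives 8>0]

NE set: (A,R)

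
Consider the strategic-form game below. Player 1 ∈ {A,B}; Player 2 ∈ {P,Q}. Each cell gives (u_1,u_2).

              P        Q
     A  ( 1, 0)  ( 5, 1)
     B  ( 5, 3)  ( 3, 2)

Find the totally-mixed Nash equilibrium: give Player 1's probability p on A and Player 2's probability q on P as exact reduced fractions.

P1 indiff ⇒ q·1+(1-q)·5 = q·5+(1-q)·3 ⇒ q(-4) = (1-q)(-2) ⇒ q = 1/3
P2 indiff ⇒ p·0+(1-p)·3 = p·1+(1-p)·2 ⇒ p(-1) = (1-p)(-1) ⇒ p = 1/2

P1 mixes 1/2 on A; P2 mixes 1/3 on P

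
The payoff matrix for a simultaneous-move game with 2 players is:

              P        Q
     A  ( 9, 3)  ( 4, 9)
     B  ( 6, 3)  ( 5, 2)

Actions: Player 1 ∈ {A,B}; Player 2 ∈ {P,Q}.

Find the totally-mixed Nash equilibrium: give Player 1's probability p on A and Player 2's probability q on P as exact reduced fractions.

P1 indiff ⇒ q·9+(1-q)·4 = q·6+(1-q)·5 ⇒ q(3) = (1-q)(1) ⇒ q = 1/4
P2 indiff ⇒ p·3+(1-p)·3 = p·9+(1-p)·2 ⇒ p(-6) = (1-p)(-1) ⇒ p = 1/7

p=1/7, q=1/4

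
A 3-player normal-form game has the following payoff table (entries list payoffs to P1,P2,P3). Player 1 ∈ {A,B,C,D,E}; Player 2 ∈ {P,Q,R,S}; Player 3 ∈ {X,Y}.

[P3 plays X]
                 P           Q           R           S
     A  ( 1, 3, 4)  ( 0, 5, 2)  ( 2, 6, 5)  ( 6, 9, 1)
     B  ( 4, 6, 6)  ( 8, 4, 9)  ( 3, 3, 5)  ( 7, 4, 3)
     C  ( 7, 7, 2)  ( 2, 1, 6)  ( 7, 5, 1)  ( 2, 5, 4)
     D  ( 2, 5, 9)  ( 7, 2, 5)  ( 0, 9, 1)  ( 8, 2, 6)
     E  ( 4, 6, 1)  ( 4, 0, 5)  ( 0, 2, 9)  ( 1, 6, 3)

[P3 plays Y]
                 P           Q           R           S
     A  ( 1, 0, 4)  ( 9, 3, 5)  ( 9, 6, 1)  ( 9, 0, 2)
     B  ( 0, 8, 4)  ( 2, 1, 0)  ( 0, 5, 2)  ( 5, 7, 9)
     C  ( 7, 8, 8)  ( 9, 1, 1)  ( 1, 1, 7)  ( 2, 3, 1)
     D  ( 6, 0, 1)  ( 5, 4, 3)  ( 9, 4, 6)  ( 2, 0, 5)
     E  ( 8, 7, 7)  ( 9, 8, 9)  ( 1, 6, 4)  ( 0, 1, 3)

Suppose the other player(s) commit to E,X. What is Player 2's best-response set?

BR_2 = {P,S}

u_2(P vs E,X) = 6
u_2(Q vs E,X) = 0
u_2(R vs E,X) = 2
u_2(S vs E,X) = 6
max payoff 6 at {P,S}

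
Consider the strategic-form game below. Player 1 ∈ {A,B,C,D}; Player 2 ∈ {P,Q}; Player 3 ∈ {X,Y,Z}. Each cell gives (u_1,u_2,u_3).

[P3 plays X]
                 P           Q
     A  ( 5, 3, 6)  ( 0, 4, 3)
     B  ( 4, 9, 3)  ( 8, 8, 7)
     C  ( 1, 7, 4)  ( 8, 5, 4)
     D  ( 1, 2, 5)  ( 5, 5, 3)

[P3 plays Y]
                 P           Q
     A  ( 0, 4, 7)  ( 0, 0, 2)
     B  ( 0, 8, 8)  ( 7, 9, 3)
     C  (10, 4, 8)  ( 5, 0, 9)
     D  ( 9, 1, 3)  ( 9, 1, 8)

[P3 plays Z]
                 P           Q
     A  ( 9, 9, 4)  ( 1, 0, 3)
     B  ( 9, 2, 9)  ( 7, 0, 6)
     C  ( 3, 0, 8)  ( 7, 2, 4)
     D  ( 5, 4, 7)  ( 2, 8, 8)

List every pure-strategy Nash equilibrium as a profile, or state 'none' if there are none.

PSNE = {(B,P,Z), (C,P,Y), (D,Q,Y)}

(A,P,X): not NE [P2→Q gives 4>3; P3→Y gives 7>6]
(A,P,Y): not NE [P1→C gives 10>0]
(A,P,Z): not NE [P3→Y gives 7>4]
(A,Q,X): not NE [P1→C gives 8>0]
(A,Q,Y): not NE [P1→D gives 9>0; P2→P gives 4>0; P3→Z gives 3>2]
(A,Q,Z): not NE [P1→C gives 7>1; P2→P gives 9>0]
(B,P,X): not NE [P1→A gives 5>4; P3→Z gives 9>3]
(B,P,Y): not NE [P1→C gives 10>0; P2→Q gives 9>8; P3→Z gives 9>8]
(B,P,Z): NE
(B,Q,X): not NE [P2→P gives 9>8]
(B,Q,Y): not NE [P1→D gives 9>7; P3→X gives 7>3]
(B,Q,Z): not NE [P2→P gives 2>0; P3→X gives 7>6]
(C,P,X): not NE [P1→A gives 5>1; P3→Z gives 8>4]
(C,P,Y): NE
(C,P,Z): not NE [P1→B gives 9>3; P2→Q gives 2>0]
(C,Q,X): not NE [P2→P gives 7>5; P3→Y gives 9>4]
(C,Q,Y): not NE [P1→D gives 9>5; P2→P gives 4>0]
(C,Q,Z): not NE [P3→Y gives 9>4]
(D,P,X): not NE [P1→A gives 5>1; P2→Q gives 5>2; P3→Z gives 7>5]
(D,P,Y): not NE [P1→C gives 10>9; P3→Z gives 7>3]
(D,P,Z): not NE [P1→B gives 9>5; P2→Q gives 8>4]
(D,Q,X): not NE [P1→C gives 8>5; P3→Z gives 8>3]
(D,Q,Y): NE
(D,Q,Z): not NE [P1→C gives 7>2]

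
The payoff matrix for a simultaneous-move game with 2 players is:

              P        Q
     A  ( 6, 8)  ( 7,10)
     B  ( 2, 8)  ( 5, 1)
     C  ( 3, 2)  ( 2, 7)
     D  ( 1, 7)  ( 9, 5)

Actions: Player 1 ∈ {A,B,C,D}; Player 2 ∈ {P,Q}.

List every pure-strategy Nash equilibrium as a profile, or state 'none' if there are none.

(A,P): not NE [P2→Q gives 10>8]
(A,Q): not NE [P1→D gives 9>7]
(B,P): not NE [P1→A gives 6>2]
(B,Q): not NE [P1→D gives 9>5; P2→P gives 8>1]
(C,P): not NE [P1→A gives 6>3; P2→Q gives 7>2]
(C,Q): not NE [P1→D gives 9>2]
(D,P): not NE [P1→A gives 6>1]
(D,Q): not NE [P2→P gives 7>5]

No pure NE.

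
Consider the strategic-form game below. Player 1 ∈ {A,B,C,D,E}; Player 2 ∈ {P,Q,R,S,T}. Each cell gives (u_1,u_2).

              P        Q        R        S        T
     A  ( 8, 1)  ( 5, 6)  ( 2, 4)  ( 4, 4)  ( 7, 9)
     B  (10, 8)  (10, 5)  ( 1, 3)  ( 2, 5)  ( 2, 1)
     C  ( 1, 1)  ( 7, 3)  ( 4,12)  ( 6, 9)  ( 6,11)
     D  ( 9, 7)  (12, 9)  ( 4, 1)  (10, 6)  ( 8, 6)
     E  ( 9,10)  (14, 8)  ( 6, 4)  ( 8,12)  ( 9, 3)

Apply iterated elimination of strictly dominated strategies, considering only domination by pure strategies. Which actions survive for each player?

P1 drop A (D beats it: P:9>8 Q:12>5 R:4>2 S:10>4 T:8>7)
P1 drop C (E beats it: P:9>1 Q:14>7 R:6>4 S:8>6 T:9>6)
P2 drop R (P beats it: B:8>3 D:7>1 E:10>4)
P2 drop T (P beats it: B:8>1 D:7>6 E:10>3)
P1→{B,D,E} P2→{P,Q,S}

IESDS → P1:{B,D,E} P2:{P,Q,S}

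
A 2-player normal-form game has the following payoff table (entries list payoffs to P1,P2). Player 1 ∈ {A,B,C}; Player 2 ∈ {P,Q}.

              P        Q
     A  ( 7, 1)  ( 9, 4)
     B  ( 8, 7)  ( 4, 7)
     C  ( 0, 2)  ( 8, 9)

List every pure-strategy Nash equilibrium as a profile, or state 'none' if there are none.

NE set: (A,Q), (B,P)

(A,P): not NE [P1→B gives 8>7; P2→Q gives 4>1]
(A,Q): NE
(B,P): NE
(B,Q): not NE [P1→A gives 9>4]
(C,P): not NE [P1→B gives 8>0; P2→Q gives 9>2]
(C,Q): not NE [P1→A gives 9>8]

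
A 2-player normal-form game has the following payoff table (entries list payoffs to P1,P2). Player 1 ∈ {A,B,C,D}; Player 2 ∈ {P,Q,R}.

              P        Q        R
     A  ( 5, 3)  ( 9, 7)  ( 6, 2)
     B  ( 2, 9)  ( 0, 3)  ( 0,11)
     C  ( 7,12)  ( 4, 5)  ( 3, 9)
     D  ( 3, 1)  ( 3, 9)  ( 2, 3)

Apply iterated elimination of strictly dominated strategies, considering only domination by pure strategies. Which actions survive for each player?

P1 drop B (A beats it: P:5>2 Q:9>0 R:6>0)
P1 drop D (A beats it: P:5>3 Q:9>3 R:6>2)
P2 drop R (P beats it: A:3>2 C:12>9)
P1→{A,C} P2→{P,Q}

Survivors P1:{A,C} P2:{P,Q}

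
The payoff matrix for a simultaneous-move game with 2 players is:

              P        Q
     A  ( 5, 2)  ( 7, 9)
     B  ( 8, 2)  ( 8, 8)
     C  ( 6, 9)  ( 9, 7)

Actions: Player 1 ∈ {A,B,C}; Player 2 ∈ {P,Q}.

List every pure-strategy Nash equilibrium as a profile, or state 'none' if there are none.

PSNE: ∅

(A,P): not NE [P1→B gives 8>5; P2→Q gives 9>2]
(A,Q): not NE [P1→C gives 9>7]
(B,P): not NE [P2→Q gives 8>2]
(B,Q): not NE [P1→C gives 9>8]
(C,P): not NE [P1→B gives 8>6]
(C,Q): not NE [P2→P gives 9>7]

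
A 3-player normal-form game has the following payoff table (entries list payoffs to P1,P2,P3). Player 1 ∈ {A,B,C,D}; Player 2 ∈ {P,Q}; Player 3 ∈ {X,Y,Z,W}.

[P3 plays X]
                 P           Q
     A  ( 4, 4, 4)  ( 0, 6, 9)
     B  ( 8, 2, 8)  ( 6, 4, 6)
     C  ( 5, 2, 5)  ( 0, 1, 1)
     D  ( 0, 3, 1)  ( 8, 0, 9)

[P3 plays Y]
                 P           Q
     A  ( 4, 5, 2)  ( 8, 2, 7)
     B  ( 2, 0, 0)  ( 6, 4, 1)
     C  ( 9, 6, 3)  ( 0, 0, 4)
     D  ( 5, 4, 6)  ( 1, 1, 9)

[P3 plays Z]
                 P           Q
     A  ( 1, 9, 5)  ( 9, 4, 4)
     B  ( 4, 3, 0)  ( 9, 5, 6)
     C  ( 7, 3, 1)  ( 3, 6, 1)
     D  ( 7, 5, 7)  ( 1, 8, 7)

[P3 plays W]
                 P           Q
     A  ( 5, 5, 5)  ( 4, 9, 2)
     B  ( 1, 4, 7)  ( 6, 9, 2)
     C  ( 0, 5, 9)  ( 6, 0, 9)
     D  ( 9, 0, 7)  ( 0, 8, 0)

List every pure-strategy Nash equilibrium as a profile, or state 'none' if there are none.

(A,P,X): not NE [P1→B gives 8>4; P2→Q gives 6>4; P3→W gives 5>4]
(A,P,Y): not NE [P1→C gives 9>4; P3→W gives 5>2]
(A,P,Z): not NE [P1→D gives 7>1]
(A,P,W): not NE [P1→D gives 9>5; P2→Q gives 9>5]
(A,Q,X): not NE [P1→D gives 8>0]
(A,Q,Y): not NE [P2→P gives 5>2; P3→X gives 9>7]
(A,Q,Z): not NE [P2→P gives 9>4; P3→X gives 9>4]
(A,Q,W): not NE [P1→C gives 6>4; P3→X gives 9>2]
(B,P,X): not NE [P2→Q gives 4>2]
(B,P,Y): not NE [P1→C gives 9>2; P2→Q gives 4>0; P3→X gives 8>0]
(B,P,Z): not NE [P1→D gives 7>4; P2→Q gives 5>3; P3→X gives 8>0]
(B,P,W): not NE [P1→D gives 9>1; P2→Q gives 9>4; P3→X gives 8>7]
(B,Q,X): not NE [P1→D gives 8>6]
(B,Q,Y): not NE [P1→A gives 8>6; P3→Z gives 6>1]
(B,Q,Z): NE
(B,Q,W): not NE [P3→Z gives 6>2]
(C,P,X): not NE [P1→B gives 8>5; P3→W gives 9>5]
(C,P,Y): not NE [P3→W gives 9>3]
(C,P,Z): not NE [P2→Q gives 6>3; P3→W gives 9>1]
(C,P,W): not NE [P1→D gives 9>0]
(C,Q,X): not NE [P1→D gives 8>0; P2→P gives 2>1; P3→W gives 9>1]
(C,Q,Y): not NE [P1→A gives 8>0; P2→P gives 6>0; P3→W gives 9>4]
(C,Q,Z): not NE [P1→B gives 9>3; P3→W gives 9>1]
(C,Q,W): not NE [P2→P gives 5>0]
(D,P,X): not NE [P1→B gives 8>0; P3→W gives 7>1]
(D,P,Y): not NE [P1→C gives 9>5; P3→W gives 7>6]
(D,P,Z): not NE [P2→Q gives 8>5]
(D,P,W): not NE [P2→Q gives 8>0]
(D,Q,X): not NE [P2→P gives 3>0]
(D,Q,Y): not NE [P1→A gives 8>1; P2→P gives 4>1]
(D,Q,Z): not NE [P1→B gives 9>1; P3→Y gives 9>7]
(D,Q,W): not NE [P1→C gives 6>0; P3→Y gives 9>0]

Nash profiles: (B,Q,Z)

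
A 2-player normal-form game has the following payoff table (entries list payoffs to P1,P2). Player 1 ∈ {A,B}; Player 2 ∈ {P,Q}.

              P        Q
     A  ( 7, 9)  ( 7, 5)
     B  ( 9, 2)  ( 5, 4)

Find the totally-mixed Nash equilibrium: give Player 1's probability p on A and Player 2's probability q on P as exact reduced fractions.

p=1/3, q=1/2

P1 indiff ⇒ q·7+(1-q)·7 = q·9+(1-q)·5 ⇒ q(-2) = (1-q)(-2) ⇒ q = 1/2
P2 indiff ⇒ p·9+(1-p)·2 = p·5+(1-p)·4 ⇒ p(4) = (1-p)(2) ⇒ p = 1/3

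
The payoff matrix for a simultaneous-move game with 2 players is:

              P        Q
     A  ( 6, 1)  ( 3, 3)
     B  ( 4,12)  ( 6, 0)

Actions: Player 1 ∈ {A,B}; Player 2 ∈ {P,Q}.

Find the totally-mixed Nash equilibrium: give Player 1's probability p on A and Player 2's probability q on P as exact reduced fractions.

P1 indiff ⇒ q·6+(1-q)·3 = q·4+(1-q)·6 ⇒ q(2) = (1-q)(3) ⇒ q = 3/5
P2 indiff ⇒ p·1+(1-p)·12 = p·3+(1-p)·0 ⇒ p(-2) = (1-p)(-12) ⇒ p = 6/7

(p,q) = (6/7, 3/5)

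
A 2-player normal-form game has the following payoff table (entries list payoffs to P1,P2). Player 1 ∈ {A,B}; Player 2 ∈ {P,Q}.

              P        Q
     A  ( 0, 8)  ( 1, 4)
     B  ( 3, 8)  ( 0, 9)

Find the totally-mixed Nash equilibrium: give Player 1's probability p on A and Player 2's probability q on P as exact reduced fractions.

P1 indiff ⇒ q·0+(1-q)·1 = q·3+(1-q)·0 ⇒ q(-3) = (1-q)(-1) ⇒ q = 1/4
P2 indiff ⇒ p·8+(1-p)·8 = p·4+(1-p)·9 ⇒ p(4) = (1-p)(1) ⇒ p = 1/5

P1 mixes 1/5 on A; P2 mixes 1/4 on P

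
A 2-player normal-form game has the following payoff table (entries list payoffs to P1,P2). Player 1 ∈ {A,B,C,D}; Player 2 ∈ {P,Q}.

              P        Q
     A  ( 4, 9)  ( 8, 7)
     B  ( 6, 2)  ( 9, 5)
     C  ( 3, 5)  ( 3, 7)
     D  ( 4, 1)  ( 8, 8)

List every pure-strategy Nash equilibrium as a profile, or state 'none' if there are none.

PSNE = {(B,Q)}

(A,P): not NE [P1→B gives 6>4]
(A,Q): not NE [P1→B gives 9>8; P2→P gives 9>7]
(B,P): not NE [P2→Q gives 5>2]
(B,Q): NE
(C,P): not NE [P1→B gives 6>3; P2→Q gives 7>5]
(C,Q): not NE [P1→B gives 9>3]
(D,P): not NE [P1→B gives 6>4; P2→Q gives 8>1]
(D,Q): not NE [P1→B gives 9>8]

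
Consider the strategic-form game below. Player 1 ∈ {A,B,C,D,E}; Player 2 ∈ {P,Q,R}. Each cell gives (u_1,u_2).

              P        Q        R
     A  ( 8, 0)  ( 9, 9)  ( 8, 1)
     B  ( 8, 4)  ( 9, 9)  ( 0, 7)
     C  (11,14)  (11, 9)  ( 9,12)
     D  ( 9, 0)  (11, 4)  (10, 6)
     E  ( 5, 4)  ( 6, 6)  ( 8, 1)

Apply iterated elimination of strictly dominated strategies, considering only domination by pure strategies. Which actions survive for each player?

Remaining: P1:{C,D} P2:{P,R}

P1 drop A (C beats it: P:11>8 Q:11>9 R:9>8)
P1 drop B (C beats it: P:11>8 Q:11>9 R:9>0)
P1 drop E (C beats it: P:11>5 Q:11>6 R:9>8)
P2 drop Q (R beats it: C:12>9 D:6>4)
P1→{C,D} P2→{P,R}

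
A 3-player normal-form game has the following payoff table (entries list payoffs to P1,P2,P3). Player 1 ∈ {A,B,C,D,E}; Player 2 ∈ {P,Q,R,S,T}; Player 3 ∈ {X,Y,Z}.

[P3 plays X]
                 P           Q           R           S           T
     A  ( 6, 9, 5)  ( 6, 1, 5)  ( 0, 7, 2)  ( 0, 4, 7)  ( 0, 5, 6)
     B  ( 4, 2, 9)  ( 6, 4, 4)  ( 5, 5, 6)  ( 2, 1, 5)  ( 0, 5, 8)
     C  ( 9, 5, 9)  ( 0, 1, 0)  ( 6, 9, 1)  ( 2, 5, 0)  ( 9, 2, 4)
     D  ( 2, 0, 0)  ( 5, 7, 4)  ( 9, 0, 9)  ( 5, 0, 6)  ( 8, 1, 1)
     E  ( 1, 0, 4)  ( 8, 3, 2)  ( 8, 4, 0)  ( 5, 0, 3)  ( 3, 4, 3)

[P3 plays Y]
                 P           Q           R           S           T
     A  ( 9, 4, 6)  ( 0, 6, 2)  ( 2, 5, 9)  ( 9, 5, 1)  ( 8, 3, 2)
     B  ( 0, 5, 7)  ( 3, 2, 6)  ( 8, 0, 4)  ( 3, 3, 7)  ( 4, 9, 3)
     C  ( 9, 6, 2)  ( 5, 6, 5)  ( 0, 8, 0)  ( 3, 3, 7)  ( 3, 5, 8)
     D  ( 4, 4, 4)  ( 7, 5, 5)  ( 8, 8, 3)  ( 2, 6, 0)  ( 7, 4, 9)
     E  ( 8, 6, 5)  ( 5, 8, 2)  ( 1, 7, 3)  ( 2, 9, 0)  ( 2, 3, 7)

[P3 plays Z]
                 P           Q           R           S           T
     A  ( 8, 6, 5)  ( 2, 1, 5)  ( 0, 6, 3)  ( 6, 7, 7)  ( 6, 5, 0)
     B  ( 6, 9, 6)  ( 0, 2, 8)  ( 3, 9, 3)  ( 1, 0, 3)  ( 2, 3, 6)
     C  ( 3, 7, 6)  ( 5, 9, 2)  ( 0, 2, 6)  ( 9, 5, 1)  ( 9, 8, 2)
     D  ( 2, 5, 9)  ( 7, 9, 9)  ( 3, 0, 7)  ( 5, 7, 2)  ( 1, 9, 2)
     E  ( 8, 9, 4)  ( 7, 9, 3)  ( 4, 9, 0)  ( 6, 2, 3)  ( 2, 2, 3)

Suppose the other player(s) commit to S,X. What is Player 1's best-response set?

u_1(A vs S,X) = 0
u_1(B vs S,X) = 2
u_1(C vs S,X) = 2
u_1(D vs S,X) = 5
u_1(E vs S,X) = 5
max payoff 5 at {D,E}

P1 best: {D,E}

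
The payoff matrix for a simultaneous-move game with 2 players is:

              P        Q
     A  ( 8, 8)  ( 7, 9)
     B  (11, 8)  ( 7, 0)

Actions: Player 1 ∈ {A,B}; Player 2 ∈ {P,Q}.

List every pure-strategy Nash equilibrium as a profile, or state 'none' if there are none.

NE set: (A,Q), (B,P)

(A,P): not NE [P1→B gives 11>8; P2→Q gives 9>8]
(A,Q): NE
(B,P): NE
(B,Q): not NE [P2→P gives 8>0]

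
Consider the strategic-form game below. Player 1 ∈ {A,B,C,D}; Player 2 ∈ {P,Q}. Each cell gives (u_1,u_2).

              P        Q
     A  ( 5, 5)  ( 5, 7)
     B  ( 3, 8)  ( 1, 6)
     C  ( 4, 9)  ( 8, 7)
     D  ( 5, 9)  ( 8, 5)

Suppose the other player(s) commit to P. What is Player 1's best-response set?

u_1(A vs P) = 5
u_1(B vs P) = 3
u_1(C vs P) = 4
u_1(D vs P) = 5
max payoff 5 at {A,D}

P1 best: {A,D}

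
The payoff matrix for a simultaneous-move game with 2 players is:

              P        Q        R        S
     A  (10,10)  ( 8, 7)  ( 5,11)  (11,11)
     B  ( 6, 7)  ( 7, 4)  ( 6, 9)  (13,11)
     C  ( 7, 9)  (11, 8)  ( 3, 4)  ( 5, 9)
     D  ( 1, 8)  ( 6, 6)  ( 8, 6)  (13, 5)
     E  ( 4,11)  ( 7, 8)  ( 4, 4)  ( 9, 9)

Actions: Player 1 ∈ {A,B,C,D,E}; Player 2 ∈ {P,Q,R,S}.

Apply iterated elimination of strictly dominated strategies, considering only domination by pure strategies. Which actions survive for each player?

P1 drop E (A beats it: P:10>4 Q:8>7 R:5>4 S:11>9)
P2 drop Q (P beats it: A:10>7 B:7>4 C:9>8 D:8>6)
P1 drop C (A beats it: P:10>7 R:5>3 S:11>5)
P1→{A,B,D} P2→{P,R,S}

IESDS → P1:{A,B,D} P2:{P,R,S}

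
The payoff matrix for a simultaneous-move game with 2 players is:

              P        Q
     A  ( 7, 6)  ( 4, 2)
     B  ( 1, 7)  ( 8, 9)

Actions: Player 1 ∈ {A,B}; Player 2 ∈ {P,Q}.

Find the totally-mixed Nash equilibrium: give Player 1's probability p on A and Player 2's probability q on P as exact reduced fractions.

P1 indiff ⇒ q·7+(1-q)·4 = q·1+(1-q)·8 ⇒ q(6) = (1-q)(4) ⇒ q = 2/5
P2 indiff ⇒ p·6+(1-p)·7 = p·2+(1-p)·9 ⇒ p(4) = (1-p)(2) ⇒ p = 1/3

P1 mixes 1/3 on A; P2 mixes 2/5 on P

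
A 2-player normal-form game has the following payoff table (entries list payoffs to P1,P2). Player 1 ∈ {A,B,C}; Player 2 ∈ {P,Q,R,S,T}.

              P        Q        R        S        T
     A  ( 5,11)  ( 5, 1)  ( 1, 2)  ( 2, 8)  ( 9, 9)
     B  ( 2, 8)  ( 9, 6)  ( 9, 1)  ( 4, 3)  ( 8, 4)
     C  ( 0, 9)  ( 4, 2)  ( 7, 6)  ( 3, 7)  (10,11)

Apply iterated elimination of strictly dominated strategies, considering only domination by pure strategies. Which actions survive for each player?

IESDS → P1:{A,C} P2:{P,T}

P2 drop Q (P beats it: A:11>1 B:8>6 C:9>2)
P2 drop R (P beats it: A:11>2 B:8>1 C:9>6)
P2 drop S (P beats it: A:11>8 B:8>3 C:9>7)
P1 drop B (A beats it: P:5>2 T:9>8)
P1→{A,C} P2→{P,T}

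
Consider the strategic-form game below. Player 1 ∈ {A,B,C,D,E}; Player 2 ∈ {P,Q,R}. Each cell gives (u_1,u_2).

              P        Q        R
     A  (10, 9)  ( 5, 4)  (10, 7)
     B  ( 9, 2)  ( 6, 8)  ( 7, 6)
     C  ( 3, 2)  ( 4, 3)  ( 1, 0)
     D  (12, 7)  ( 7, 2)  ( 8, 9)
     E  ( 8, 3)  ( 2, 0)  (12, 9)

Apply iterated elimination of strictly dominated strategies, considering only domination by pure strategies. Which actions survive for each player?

Remaining: P1:{A,D,E} P2:{P,R}

P1 drop B (D beats it: P:12>9 Q:7>6 R:8>7)
P1 drop C (A beats it: P:10>3 Q:5>4 R:10>1)
P2 drop Q (P beats it: A:9>4 D:7>2 E:3>0)
P1→{A,D,E} P2→{P,R}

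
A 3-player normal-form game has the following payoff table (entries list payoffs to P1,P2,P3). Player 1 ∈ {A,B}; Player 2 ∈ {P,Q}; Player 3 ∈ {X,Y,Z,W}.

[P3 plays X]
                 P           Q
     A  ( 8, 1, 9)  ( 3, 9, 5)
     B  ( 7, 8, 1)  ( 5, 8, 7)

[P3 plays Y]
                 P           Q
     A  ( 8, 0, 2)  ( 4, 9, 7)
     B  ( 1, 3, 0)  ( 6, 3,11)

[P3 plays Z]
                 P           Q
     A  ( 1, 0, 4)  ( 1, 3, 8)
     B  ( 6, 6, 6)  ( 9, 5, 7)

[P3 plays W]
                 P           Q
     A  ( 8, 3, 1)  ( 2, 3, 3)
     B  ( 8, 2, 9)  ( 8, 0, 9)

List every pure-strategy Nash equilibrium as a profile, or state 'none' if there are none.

(A,P,X): not NE [P2→Q gives 9>1]
(A,P,Y): not NE [P2→Q gives 9>0; P3→X gives 9>2]
(A,P,Z): not NE [P1→B gives 6>1; P2→Q gives 3>0; P3→X gives 9>4]
(A,P,W): not NE [P3→X gives 9>1]
(A,Q,X): not NE [P1→B gives 5>3; P3→Z gives 8>5]
(A,Q,Y): not NE [P1→B gives 6>4; P3→Z gives 8>7]
(A,Q,Z): not NE [P1→B gives 9>1]
(A,Q,W): not NE [P1→B gives 8>2; P3→Z gives 8>3]
(B,P,X): not NE [P1→A gives 8>7; P3→W gives 9>1]
(B,P,Y): not NE [P1→A gives 8>1; P3→W gives 9>0]
(B,P,Z): not NE [P3→W gives 9>6]
(B,P,W): NE
(B,Q,X): not NE [P3→Y gives 11>7]
(B,Q,Y): NE
(B,Q,Z): not NE [P2→P gives 6>5; P3→Y gives 11>7]
(B,Q,W): not NE [P2→P gives 2>0; P3→Y gives 11>9]

PSNE = {(B,P,W), (B,Q,Y)}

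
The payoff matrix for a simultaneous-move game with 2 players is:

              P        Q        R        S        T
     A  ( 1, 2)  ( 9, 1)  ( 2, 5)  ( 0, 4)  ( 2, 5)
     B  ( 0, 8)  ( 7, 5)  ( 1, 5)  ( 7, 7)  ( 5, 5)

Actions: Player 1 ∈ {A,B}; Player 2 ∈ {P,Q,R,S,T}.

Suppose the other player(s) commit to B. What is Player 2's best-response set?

u_2(P vs B) = 8
u_2(Q vs B) = 5
u_2(R vs B) = 5
u_2(S vs B) = 7
u_2(T vs B) = 5
max payoff 8 at {P}

BR_2 = {P}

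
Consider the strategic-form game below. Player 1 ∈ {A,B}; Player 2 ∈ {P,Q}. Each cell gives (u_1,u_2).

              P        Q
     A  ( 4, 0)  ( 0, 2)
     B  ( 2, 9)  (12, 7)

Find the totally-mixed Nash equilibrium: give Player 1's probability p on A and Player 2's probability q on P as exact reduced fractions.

P1 indiff ⇒ q·4+(1-q)·0 = q·2+(1-q)·12 ⇒ q(2) = (1-q)(12) ⇒ q = 6/7
P2 indiff ⇒ p·0+(1-p)·9 = p·2+(1-p)·7 ⇒ p(-2) = (1-p)(-2) ⇒ p = 1/2

p=1/2, q=6/7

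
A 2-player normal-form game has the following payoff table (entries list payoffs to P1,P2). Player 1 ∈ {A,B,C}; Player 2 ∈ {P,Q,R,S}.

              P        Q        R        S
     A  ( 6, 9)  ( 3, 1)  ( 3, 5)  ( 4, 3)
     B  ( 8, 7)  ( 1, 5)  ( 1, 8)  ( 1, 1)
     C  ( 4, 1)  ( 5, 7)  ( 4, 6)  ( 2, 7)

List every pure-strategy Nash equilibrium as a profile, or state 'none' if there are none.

(A,P): not NE [P1→B gives 8>6]
(A,Q): not NE [P1→C gives 5>3; P2→P gives 9>1]
(A,R): not NE [P1→C gives 4>3; P2→P gives 9>5]
(A,S): not NE [P2→P gives 9>3]
(B,P): not NE [P2→R gives 8>7]
(B,Q): not NE [P1→C gives 5>1; P2→R gives 8>5]
(B,R): not NE [P1→C gives 4>1]
(B,S): not NE [P1→A gives 4>1; P2→R gives 8>1]
(C,P): not NE [P1→B gives 8>4; P2→S gives 7>1]
(C,Q): NE
(C,R): not NE [P2→S gives 7>6]
(C,S): not NE [P1→A gives 4>2]

PSNE = {(C,Q)}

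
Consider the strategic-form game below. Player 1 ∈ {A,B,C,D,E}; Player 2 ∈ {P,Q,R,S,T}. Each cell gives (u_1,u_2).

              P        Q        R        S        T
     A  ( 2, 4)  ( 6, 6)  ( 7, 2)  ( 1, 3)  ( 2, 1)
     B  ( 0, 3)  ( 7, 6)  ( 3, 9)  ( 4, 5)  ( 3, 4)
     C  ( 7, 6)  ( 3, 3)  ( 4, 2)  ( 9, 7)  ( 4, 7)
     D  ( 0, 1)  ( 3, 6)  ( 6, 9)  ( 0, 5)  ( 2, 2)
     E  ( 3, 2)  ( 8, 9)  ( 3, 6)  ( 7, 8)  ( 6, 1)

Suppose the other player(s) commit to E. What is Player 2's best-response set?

P2 best: {Q}

u_2(P vs E) = 2
u_2(Q vs E) = 9
u_2(R vs E) = 6
u_2(S vs E) = 8
u_2(T vs E) = 1
max payoff 9 at {Q}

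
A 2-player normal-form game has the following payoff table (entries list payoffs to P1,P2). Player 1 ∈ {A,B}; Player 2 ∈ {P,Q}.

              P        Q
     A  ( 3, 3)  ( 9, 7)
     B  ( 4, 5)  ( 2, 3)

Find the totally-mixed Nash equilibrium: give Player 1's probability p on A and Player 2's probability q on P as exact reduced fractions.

(p,q) = (1/3, 7/8)

P1 indiff ⇒ q·3+(1-q)·9 = q·4+(1-q)·2 ⇒ q(-1) = (1-q)(-7) ⇒ q = 7/8
P2 indiff ⇒ p·3+(1-p)·5 = p·7+(1-p)·3 ⇒ p(-4) = (1-p)(-2) ⇒ p = 1/3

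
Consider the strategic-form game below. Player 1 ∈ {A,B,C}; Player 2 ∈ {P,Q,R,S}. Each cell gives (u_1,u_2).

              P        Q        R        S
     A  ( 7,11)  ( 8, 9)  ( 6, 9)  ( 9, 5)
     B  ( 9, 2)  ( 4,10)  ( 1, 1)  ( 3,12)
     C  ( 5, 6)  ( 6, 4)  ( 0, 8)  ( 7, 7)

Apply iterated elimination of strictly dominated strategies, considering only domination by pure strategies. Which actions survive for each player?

IESDS → P1:{A,B} P2:{P,Q,S}

P1 drop C (A beats it: P:7>5 Q:8>6 R:6>0 S:9>7)
P2 drop R (P beats it: A:11>9 B:2>1)
P1→{A,B} P2→{P,Q,S}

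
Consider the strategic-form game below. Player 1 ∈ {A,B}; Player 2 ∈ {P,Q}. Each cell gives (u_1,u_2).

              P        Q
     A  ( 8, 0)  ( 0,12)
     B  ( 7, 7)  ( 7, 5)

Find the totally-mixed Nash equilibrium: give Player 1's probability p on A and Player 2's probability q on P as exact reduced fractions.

p=1/7, q=7/8

P1 indiff ⇒ q·8+(1-q)·0 = q·7+(1-q)·7 ⇒ q(1) = (1-q)(7) ⇒ q = 7/8
P2 indiff ⇒ p·0+(1-p)·7 = p·12+(1-p)·5 ⇒ p(-12) = (1-p)(-2) ⇒ p = 1/7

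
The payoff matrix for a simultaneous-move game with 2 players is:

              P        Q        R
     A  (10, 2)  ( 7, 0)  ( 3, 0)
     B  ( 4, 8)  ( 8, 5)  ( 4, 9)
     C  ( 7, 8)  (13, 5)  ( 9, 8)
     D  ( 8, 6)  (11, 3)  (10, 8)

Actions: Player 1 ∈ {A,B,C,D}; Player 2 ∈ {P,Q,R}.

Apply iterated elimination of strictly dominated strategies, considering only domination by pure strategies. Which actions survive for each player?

Remaining: P1:{A,D} P2:{P,R}

P1 drop B (C beats it: P:7>4 Q:13>8 R:9>4)
P2 drop Q (P beats it: A:2>0 C:8>5 D:6>3)
P1 drop C (D beats it: P:8>7 R:10>9)
P1→{A,D} P2→{P,R}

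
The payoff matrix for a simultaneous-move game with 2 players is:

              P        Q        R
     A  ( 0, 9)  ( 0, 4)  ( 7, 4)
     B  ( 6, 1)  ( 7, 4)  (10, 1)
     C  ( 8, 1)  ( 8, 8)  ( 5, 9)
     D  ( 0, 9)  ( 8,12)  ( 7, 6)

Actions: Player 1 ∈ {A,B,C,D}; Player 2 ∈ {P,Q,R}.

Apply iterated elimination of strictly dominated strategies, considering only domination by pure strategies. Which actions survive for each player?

P1 drop A (B beats it: P:6>0 Q:7>0 R:10>7)
P2 drop P (Q beats it: B:4>1 C:8>1 D:12>9)
P1→{B,C,D} P2→{Q,R}

Remaining: P1:{B,C,D} P2:{Q,R}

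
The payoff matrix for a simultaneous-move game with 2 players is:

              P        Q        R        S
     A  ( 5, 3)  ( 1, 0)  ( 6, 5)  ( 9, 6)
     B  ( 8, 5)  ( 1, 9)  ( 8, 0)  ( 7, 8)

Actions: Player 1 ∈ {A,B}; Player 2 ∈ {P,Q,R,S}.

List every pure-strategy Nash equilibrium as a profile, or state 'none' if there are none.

(A,P): not NE [P1→B gives 8>5; P2→S gives 6>3]
(A,Q): not NE [P2→S gives 6>0]
(A,R): not NE [P1→B gives 8>6; P2→S gives 6>5]
(A,S): NE
(B,P): not NE [P2→Q gives 9>5]
(B,Q): NE
(B,R): not NE [P2→Q gives 9>0]
(B,S): not NE [P1→A gives 9>7; P2→Q gives 9>8]

NE set: (A,S), (B,Q)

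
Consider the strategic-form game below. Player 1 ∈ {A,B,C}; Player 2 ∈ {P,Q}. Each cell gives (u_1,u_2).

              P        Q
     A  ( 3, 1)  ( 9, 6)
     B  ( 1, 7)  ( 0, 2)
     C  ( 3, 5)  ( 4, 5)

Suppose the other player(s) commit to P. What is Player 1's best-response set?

P1 best: {A,C}

u_1(A vs P) = 3
u_1(B vs P) = 1
u_1(C vs P) = 3
max payoff 3 at {A,C}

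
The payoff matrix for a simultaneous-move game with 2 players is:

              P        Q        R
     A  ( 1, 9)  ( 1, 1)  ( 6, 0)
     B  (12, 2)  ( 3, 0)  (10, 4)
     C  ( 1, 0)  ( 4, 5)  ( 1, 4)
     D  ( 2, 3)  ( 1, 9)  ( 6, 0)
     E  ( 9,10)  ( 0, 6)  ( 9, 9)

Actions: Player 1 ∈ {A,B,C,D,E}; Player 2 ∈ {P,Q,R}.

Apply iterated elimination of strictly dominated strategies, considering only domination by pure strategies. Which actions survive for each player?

Survivors P1:{B,C} P2:{Q,R}

P1 drop A (B beats it: P:12>1 Q:3>1 R:10>6)
P1 drop D (B beats it: P:12>2 Q:3>1 R:10>6)
P1 drop E (B beats it: P:12>9 Q:3>0 R:10>9)
P2 drop P (R beats it: B:4>2 C:4>0)
P1→{B,C} P2→{Q,R}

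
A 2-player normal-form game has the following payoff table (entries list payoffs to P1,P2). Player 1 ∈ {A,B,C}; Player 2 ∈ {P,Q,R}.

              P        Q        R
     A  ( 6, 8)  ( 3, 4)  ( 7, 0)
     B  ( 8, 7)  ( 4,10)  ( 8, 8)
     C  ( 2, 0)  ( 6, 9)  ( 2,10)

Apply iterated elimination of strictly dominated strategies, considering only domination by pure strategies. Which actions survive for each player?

IESDS → P1:{B,C} P2:{Q,R}

P1 drop A (B beats it: P:8>6 Q:4>3 R:8>7)
P2 drop P (Q beats it: B:10>7 C:9>0)
P1→{B,C} P2→{Q,R}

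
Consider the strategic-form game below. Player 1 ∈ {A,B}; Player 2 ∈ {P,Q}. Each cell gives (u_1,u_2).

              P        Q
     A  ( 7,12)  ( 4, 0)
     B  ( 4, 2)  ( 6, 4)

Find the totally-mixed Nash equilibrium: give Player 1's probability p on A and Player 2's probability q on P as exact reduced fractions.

P1 indiff ⇒ q·7+(1-q)·4 = q·4+(1-q)·6 ⇒ q(3) = (1-q)(2) ⇒ q = 2/5
P2 indiff ⇒ p·12+(1-p)·2 = p·0+(1-p)·4 ⇒ p(12) = (1-p)(2) ⇒ p = 1/7

(p,q) = (1/7, 2/5)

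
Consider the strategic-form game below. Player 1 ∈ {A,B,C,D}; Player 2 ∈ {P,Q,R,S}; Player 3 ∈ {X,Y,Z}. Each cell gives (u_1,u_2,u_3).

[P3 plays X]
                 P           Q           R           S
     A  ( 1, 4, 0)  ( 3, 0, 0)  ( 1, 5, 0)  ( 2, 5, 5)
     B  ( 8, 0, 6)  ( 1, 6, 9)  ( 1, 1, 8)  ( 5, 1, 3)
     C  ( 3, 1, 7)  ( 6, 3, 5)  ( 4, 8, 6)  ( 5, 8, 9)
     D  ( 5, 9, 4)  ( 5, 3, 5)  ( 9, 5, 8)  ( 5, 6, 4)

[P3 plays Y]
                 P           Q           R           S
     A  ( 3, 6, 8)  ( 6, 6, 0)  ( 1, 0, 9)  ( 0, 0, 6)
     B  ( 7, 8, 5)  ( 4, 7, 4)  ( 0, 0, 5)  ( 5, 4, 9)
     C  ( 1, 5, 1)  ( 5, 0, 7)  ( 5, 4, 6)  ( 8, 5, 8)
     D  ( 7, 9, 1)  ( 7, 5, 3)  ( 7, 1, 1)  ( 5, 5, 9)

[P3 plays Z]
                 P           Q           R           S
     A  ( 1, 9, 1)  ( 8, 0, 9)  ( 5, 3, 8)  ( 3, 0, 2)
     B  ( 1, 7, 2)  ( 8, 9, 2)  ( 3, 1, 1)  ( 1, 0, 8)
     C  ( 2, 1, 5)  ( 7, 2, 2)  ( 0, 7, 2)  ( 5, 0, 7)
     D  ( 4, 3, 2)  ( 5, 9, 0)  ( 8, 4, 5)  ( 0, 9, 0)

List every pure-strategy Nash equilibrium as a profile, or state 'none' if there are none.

NE set: (C,S,X)

(A,P,X): not NE [P1→B gives 8>1; P2→S gives 5>4; P3→Y gives 8>0]
(A,P,Y): not NE [P1→D gives 7>3]
(A,P,Z): not NE [P1→D gives 4>1; P3→Y gives 8>1]
(A,Q,X): not NE [P1→C gives 6>3; P2→S gives 5>0; P3→Z gives 9>0]
(A,Q,Y): not NE [P1→D gives 7>6; P3→Z gives 9>0]
(A,Q,Z): not NE [P2→P gives 9>0]
(A,R,X): not NE [P1→D gives 9>1; P3→Y gives 9>0]
(A,R,Y): not NE [P1→D gives 7>1; P2→Q gives 6>0]
(A,R,Z): not NE [P1→D gives 8>5; P2→P gives 9>3; P3→Y gives 9>8]
(A,S,X): not NE [P1→D gives 5>2; P3→Y gives 6>5]
(A,S,Y): not NE [P1→C gives 8>0; P2→Q gives 6>0]
(A,S,Z): not NE [P1→C gives 5>3; P2→P gives 9>0; P3→Y gives 6>2]
(B,P,X): not NE [P2→Q gives 6>0]
(B,P,Y): not NE [P3→X gives 6>5]
(B,P,Z): not NE [P1→D gives 4>1; P2→Q gives 9>7; P3→X gives 6>2]
(B,Q,X): not NE [P1→C gives 6>1]
(B,Q,Y): not NE [P1→D gives 7>4; P2→P gives 8>7; P3→X gives 9>4]
(B,Q,Z): not NE [P3→X gives 9>2]
(B,R,X): not NE [P1→D gives 9>1; P2→Q gives 6>1]
(B,R,Y): not NE [P1→D gives 7>0; P2→P gives 8>0; P3→X gives 8>5]
(B,R,Z): not NE [P1→D gives 8>3; P2→Q gives 9>1; P3→X gives 8>1]
(B,S,X): not NE [P2→Q gives 6>1; P3→Y gives 9>3]
(B,S,Y): not NE [P1→C gives 8>5; P2→P gives 8>4]
(B,S,Z): not NE [P1→C gives 5>1; P2→Q gives 9>0; P3→Y gives 9>8]
(C,P,X): not NE [P1→B gives 8>3; P2→S gives 8>1]
(C,P,Y): not NE [P1→D gives 7>1; P3→X gives 7>1]
(C,P,Z): not NE [P1→D gives 4>2; P2→R gives 7>1; P3→X gives 7>5]
(C,Q,X): not NE [P2→S gives 8>3; P3→Y gives 7>5]
(C,Q,Y): not NE [P1→D gives 7>5; P2→S gives 5>0]
(C,Q,Z): not NE [P1→B gives 8>7; P2→R gives 7>2; P3→Y gives 7>2]
(C,R,X): not NE [P1→D gives 9>4]
(C,R,Y): not NE [P1→D gives 7>5; P2→S gives 5>4]
(C,R,Z): not NE [P1→D gives 8>0; P3→Y gives 6>2]
(C,S,X): NE
(C,S,Y): not NE [P3→X gives 9>8]
(C,S,Z): not NE [P2→R gives 7>0; P3→X gives 9>7]
(D,P,X): not NE [P1→B gives 8>5]
(D,P,Y): not NE [P3→X gives 4>1]
(D,P,Z): not NE [P2→S gives 9>3; P3→X gives 4>2]
(D,Q,X): not NE [P1→C gives 6>5; P2→P gives 9>3]
(D,Q,Y): not NE [P2→P gives 9>5; P3→X gives 5>3]
(D,Q,Z): not NE [P1→B gives 8>5; P3→X gives 5>0]
(D,R,X): not NE [P2→P gives 9>5]
(D,R,Y): not NE [P2→P gives 9>1; P3→X gives 8>1]
(D,R,Z): not NE [P2→S gives 9>4; P3→X gives 8>5]
(D,S,X): not NE [P2→P gives 9>6; P3→Y gives 9>4]
(D,S,Y): not NE [P1→C gives 8>5; P2→P gives 9>5]
(D,S,Z): not NE [P1→C gives 5>0; P3→Y gives 9>0]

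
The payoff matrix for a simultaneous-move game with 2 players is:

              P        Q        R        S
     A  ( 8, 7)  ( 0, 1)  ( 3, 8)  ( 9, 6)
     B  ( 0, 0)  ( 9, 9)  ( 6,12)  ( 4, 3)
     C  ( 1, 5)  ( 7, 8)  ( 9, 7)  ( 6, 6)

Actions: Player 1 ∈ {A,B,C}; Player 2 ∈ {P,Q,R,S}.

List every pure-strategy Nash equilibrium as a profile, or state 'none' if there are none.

(A,P): not NE [P2→R gives 8>7]
(A,Q): not NE [P1→B gives 9>0; P2→R gives 8>1]
(A,R): not NE [P1→C gives 9>3]
(A,S): not NE [P2→R gives 8>6]
(B,P): not NE [P1→A gives 8>0; P2→R gives 12>0]
(B,Q): not NE [P2→R gives 12>9]
(B,R): not NE [P1→C gives 9>6]
(B,S): not NE [P1→A gives 9>4; P2→R gives 12>3]
(C,P): not NE [P1→A gives 8>1; P2→Q gives 8>5]
(C,Q): not NE [P1→B gives 9>7]
(C,R): not NE [P2→Q gives 8>7]
(C,S): not NE [P1→A gives 9>6; P2→Q gives 8>6]

No pure NE.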